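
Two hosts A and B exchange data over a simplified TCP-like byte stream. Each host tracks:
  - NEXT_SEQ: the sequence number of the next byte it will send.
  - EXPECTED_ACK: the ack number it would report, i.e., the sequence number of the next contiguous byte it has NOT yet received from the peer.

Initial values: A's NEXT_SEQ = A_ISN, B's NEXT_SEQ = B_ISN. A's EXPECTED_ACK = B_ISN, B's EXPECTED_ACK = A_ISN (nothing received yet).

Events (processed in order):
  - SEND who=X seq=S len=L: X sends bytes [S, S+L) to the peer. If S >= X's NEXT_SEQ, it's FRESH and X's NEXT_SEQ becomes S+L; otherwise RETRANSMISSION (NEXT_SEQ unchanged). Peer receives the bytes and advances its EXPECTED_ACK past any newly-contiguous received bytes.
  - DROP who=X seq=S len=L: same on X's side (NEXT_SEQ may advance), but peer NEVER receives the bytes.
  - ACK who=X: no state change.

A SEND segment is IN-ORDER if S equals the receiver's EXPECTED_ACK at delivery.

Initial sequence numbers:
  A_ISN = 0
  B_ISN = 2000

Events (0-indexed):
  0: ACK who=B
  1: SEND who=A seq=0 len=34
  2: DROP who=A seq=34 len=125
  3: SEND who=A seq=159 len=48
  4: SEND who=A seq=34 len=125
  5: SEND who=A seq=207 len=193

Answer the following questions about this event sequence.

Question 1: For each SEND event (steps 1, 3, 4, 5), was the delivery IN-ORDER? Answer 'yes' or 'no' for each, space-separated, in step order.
Step 1: SEND seq=0 -> in-order
Step 3: SEND seq=159 -> out-of-order
Step 4: SEND seq=34 -> in-order
Step 5: SEND seq=207 -> in-order

Answer: yes no yes yes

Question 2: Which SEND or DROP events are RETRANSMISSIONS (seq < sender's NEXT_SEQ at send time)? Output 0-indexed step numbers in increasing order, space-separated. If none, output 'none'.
Step 1: SEND seq=0 -> fresh
Step 2: DROP seq=34 -> fresh
Step 3: SEND seq=159 -> fresh
Step 4: SEND seq=34 -> retransmit
Step 5: SEND seq=207 -> fresh

Answer: 4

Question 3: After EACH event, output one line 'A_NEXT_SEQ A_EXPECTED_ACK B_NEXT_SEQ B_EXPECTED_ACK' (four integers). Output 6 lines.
0 2000 2000 0
34 2000 2000 34
159 2000 2000 34
207 2000 2000 34
207 2000 2000 207
400 2000 2000 400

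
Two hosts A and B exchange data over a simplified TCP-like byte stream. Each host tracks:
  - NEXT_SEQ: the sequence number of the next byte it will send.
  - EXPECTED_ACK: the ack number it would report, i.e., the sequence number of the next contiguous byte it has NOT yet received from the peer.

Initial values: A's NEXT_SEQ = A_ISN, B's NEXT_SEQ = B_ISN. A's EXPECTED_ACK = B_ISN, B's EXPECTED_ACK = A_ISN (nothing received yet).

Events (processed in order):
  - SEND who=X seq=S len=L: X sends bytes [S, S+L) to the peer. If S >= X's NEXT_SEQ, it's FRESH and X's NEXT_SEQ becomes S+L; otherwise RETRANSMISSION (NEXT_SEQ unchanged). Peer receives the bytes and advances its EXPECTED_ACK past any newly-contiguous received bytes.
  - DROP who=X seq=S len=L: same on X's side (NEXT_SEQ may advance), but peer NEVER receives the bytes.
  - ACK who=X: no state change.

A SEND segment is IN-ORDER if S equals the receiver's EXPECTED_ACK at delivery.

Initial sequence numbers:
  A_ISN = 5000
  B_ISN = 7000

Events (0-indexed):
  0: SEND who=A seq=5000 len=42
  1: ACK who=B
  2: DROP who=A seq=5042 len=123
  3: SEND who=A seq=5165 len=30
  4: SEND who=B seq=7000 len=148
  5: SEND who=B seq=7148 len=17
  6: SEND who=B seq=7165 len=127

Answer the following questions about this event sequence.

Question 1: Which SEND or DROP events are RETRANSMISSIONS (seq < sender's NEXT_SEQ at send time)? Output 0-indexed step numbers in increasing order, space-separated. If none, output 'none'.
Step 0: SEND seq=5000 -> fresh
Step 2: DROP seq=5042 -> fresh
Step 3: SEND seq=5165 -> fresh
Step 4: SEND seq=7000 -> fresh
Step 5: SEND seq=7148 -> fresh
Step 6: SEND seq=7165 -> fresh

Answer: none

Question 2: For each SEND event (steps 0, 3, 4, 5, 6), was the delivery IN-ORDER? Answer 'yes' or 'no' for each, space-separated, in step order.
Answer: yes no yes yes yes

Derivation:
Step 0: SEND seq=5000 -> in-order
Step 3: SEND seq=5165 -> out-of-order
Step 4: SEND seq=7000 -> in-order
Step 5: SEND seq=7148 -> in-order
Step 6: SEND seq=7165 -> in-order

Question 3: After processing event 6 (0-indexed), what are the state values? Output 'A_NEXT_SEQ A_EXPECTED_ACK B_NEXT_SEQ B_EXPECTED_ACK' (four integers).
After event 0: A_seq=5042 A_ack=7000 B_seq=7000 B_ack=5042
After event 1: A_seq=5042 A_ack=7000 B_seq=7000 B_ack=5042
After event 2: A_seq=5165 A_ack=7000 B_seq=7000 B_ack=5042
After event 3: A_seq=5195 A_ack=7000 B_seq=7000 B_ack=5042
After event 4: A_seq=5195 A_ack=7148 B_seq=7148 B_ack=5042
After event 5: A_seq=5195 A_ack=7165 B_seq=7165 B_ack=5042
After event 6: A_seq=5195 A_ack=7292 B_seq=7292 B_ack=5042

5195 7292 7292 5042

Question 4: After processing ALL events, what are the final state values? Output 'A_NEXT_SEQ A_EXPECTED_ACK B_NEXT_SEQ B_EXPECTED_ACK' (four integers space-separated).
Answer: 5195 7292 7292 5042

Derivation:
After event 0: A_seq=5042 A_ack=7000 B_seq=7000 B_ack=5042
After event 1: A_seq=5042 A_ack=7000 B_seq=7000 B_ack=5042
After event 2: A_seq=5165 A_ack=7000 B_seq=7000 B_ack=5042
After event 3: A_seq=5195 A_ack=7000 B_seq=7000 B_ack=5042
After event 4: A_seq=5195 A_ack=7148 B_seq=7148 B_ack=5042
After event 5: A_seq=5195 A_ack=7165 B_seq=7165 B_ack=5042
After event 6: A_seq=5195 A_ack=7292 B_seq=7292 B_ack=5042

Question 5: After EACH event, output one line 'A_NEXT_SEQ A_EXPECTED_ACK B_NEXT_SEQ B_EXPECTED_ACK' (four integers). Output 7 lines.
5042 7000 7000 5042
5042 7000 7000 5042
5165 7000 7000 5042
5195 7000 7000 5042
5195 7148 7148 5042
5195 7165 7165 5042
5195 7292 7292 5042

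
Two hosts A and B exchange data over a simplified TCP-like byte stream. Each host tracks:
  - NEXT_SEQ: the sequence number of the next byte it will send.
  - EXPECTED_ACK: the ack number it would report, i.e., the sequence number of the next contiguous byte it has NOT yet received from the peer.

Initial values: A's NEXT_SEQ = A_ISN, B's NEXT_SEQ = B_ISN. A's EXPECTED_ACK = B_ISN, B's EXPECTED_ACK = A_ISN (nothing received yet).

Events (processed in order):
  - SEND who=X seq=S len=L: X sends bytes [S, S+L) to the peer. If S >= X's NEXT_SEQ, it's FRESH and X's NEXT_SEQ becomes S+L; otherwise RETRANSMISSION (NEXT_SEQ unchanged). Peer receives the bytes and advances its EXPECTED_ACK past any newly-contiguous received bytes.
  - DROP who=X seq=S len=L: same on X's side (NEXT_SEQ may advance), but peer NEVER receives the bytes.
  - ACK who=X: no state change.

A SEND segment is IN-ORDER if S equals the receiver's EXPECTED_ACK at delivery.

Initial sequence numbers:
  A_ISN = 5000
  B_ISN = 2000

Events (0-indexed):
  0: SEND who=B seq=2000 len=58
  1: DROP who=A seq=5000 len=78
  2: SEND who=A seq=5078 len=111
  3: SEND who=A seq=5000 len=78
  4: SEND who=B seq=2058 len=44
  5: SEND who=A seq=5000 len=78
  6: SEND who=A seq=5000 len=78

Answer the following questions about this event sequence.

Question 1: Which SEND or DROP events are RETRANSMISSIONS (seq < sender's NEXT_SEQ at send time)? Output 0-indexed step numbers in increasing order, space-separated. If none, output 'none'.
Step 0: SEND seq=2000 -> fresh
Step 1: DROP seq=5000 -> fresh
Step 2: SEND seq=5078 -> fresh
Step 3: SEND seq=5000 -> retransmit
Step 4: SEND seq=2058 -> fresh
Step 5: SEND seq=5000 -> retransmit
Step 6: SEND seq=5000 -> retransmit

Answer: 3 5 6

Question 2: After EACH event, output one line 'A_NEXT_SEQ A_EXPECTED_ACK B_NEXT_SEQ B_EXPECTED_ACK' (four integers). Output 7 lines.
5000 2058 2058 5000
5078 2058 2058 5000
5189 2058 2058 5000
5189 2058 2058 5189
5189 2102 2102 5189
5189 2102 2102 5189
5189 2102 2102 5189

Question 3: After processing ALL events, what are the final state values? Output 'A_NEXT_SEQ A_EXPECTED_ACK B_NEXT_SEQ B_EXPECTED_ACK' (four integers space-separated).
After event 0: A_seq=5000 A_ack=2058 B_seq=2058 B_ack=5000
After event 1: A_seq=5078 A_ack=2058 B_seq=2058 B_ack=5000
After event 2: A_seq=5189 A_ack=2058 B_seq=2058 B_ack=5000
After event 3: A_seq=5189 A_ack=2058 B_seq=2058 B_ack=5189
After event 4: A_seq=5189 A_ack=2102 B_seq=2102 B_ack=5189
After event 5: A_seq=5189 A_ack=2102 B_seq=2102 B_ack=5189
After event 6: A_seq=5189 A_ack=2102 B_seq=2102 B_ack=5189

Answer: 5189 2102 2102 5189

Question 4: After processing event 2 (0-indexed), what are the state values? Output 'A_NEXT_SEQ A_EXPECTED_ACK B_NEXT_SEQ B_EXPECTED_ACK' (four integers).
After event 0: A_seq=5000 A_ack=2058 B_seq=2058 B_ack=5000
After event 1: A_seq=5078 A_ack=2058 B_seq=2058 B_ack=5000
After event 2: A_seq=5189 A_ack=2058 B_seq=2058 B_ack=5000

5189 2058 2058 5000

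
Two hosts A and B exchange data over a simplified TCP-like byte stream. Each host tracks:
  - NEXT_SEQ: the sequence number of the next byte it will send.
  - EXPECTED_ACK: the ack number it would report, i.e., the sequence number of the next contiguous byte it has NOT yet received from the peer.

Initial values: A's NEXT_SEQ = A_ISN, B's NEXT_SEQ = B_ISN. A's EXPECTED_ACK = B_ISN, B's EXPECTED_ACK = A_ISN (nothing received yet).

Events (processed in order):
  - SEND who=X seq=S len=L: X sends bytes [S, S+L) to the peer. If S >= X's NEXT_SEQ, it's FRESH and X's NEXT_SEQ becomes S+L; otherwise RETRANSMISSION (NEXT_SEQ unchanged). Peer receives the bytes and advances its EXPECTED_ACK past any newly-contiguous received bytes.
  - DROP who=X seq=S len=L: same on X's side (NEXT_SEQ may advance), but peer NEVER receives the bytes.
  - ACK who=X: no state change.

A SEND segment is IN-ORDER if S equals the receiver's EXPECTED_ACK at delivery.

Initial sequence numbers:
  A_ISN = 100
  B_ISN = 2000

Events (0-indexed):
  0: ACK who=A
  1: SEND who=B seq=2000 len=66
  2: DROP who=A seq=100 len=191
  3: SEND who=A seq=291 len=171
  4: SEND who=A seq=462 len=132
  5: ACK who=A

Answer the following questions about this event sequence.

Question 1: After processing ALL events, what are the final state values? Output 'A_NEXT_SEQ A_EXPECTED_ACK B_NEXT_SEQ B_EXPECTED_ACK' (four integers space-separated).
Answer: 594 2066 2066 100

Derivation:
After event 0: A_seq=100 A_ack=2000 B_seq=2000 B_ack=100
After event 1: A_seq=100 A_ack=2066 B_seq=2066 B_ack=100
After event 2: A_seq=291 A_ack=2066 B_seq=2066 B_ack=100
After event 3: A_seq=462 A_ack=2066 B_seq=2066 B_ack=100
After event 4: A_seq=594 A_ack=2066 B_seq=2066 B_ack=100
After event 5: A_seq=594 A_ack=2066 B_seq=2066 B_ack=100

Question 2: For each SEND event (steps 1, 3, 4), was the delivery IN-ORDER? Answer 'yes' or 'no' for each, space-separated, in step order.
Answer: yes no no

Derivation:
Step 1: SEND seq=2000 -> in-order
Step 3: SEND seq=291 -> out-of-order
Step 4: SEND seq=462 -> out-of-order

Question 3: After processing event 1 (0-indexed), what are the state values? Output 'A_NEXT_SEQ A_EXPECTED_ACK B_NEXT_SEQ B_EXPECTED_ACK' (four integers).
After event 0: A_seq=100 A_ack=2000 B_seq=2000 B_ack=100
After event 1: A_seq=100 A_ack=2066 B_seq=2066 B_ack=100

100 2066 2066 100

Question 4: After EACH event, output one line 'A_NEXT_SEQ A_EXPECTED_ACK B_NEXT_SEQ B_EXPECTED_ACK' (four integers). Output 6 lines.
100 2000 2000 100
100 2066 2066 100
291 2066 2066 100
462 2066 2066 100
594 2066 2066 100
594 2066 2066 100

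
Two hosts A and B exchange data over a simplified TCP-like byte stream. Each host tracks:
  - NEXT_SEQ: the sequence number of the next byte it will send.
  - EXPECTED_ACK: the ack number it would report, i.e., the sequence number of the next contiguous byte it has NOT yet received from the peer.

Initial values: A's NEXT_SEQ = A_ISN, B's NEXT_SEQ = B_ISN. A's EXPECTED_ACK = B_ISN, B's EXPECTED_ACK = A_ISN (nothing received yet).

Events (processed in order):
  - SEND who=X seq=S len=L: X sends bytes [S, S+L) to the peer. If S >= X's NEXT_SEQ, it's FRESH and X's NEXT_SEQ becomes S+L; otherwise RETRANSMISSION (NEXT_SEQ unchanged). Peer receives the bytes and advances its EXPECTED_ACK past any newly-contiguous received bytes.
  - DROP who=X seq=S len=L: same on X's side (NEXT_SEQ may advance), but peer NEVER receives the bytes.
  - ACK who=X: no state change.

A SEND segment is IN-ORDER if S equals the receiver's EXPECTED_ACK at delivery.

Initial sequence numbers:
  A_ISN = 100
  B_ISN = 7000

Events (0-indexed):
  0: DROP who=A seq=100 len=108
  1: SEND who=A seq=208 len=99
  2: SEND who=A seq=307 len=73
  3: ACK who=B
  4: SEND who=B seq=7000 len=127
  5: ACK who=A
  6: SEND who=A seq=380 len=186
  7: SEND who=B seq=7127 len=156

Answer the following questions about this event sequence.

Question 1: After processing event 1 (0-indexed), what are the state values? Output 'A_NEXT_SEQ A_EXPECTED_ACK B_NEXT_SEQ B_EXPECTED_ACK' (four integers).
After event 0: A_seq=208 A_ack=7000 B_seq=7000 B_ack=100
After event 1: A_seq=307 A_ack=7000 B_seq=7000 B_ack=100

307 7000 7000 100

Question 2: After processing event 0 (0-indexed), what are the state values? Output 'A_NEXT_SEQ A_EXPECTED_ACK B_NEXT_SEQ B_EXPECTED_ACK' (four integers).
After event 0: A_seq=208 A_ack=7000 B_seq=7000 B_ack=100

208 7000 7000 100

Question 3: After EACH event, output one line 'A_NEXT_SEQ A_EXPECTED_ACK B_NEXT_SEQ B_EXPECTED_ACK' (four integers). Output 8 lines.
208 7000 7000 100
307 7000 7000 100
380 7000 7000 100
380 7000 7000 100
380 7127 7127 100
380 7127 7127 100
566 7127 7127 100
566 7283 7283 100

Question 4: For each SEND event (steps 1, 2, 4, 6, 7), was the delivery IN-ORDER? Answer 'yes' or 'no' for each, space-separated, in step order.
Step 1: SEND seq=208 -> out-of-order
Step 2: SEND seq=307 -> out-of-order
Step 4: SEND seq=7000 -> in-order
Step 6: SEND seq=380 -> out-of-order
Step 7: SEND seq=7127 -> in-order

Answer: no no yes no yes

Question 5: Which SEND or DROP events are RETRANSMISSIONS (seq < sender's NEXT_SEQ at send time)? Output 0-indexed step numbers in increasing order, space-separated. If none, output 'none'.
Answer: none

Derivation:
Step 0: DROP seq=100 -> fresh
Step 1: SEND seq=208 -> fresh
Step 2: SEND seq=307 -> fresh
Step 4: SEND seq=7000 -> fresh
Step 6: SEND seq=380 -> fresh
Step 7: SEND seq=7127 -> fresh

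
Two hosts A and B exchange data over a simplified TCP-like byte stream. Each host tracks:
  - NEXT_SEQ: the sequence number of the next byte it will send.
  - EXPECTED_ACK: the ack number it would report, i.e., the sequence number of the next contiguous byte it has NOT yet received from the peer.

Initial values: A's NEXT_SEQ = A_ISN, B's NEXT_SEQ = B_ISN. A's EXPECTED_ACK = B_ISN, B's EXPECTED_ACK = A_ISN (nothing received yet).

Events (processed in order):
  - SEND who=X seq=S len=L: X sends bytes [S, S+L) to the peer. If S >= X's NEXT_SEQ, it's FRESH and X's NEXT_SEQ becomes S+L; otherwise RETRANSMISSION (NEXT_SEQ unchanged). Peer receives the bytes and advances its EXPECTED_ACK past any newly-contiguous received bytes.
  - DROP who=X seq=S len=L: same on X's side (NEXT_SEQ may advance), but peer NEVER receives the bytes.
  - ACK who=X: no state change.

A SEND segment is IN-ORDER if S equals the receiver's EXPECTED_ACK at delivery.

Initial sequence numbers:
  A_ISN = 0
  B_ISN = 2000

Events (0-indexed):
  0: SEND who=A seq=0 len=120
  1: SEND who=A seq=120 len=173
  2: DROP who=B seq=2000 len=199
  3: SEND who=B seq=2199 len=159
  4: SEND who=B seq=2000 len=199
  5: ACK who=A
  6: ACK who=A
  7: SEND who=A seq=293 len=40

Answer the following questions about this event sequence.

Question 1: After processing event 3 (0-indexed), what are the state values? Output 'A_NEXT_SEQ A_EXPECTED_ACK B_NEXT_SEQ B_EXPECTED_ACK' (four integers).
After event 0: A_seq=120 A_ack=2000 B_seq=2000 B_ack=120
After event 1: A_seq=293 A_ack=2000 B_seq=2000 B_ack=293
After event 2: A_seq=293 A_ack=2000 B_seq=2199 B_ack=293
After event 3: A_seq=293 A_ack=2000 B_seq=2358 B_ack=293

293 2000 2358 293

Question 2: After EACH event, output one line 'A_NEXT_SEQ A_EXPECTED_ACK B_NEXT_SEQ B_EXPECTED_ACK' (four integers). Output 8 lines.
120 2000 2000 120
293 2000 2000 293
293 2000 2199 293
293 2000 2358 293
293 2358 2358 293
293 2358 2358 293
293 2358 2358 293
333 2358 2358 333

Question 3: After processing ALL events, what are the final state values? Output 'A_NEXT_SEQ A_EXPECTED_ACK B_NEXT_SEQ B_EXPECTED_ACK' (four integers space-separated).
After event 0: A_seq=120 A_ack=2000 B_seq=2000 B_ack=120
After event 1: A_seq=293 A_ack=2000 B_seq=2000 B_ack=293
After event 2: A_seq=293 A_ack=2000 B_seq=2199 B_ack=293
After event 3: A_seq=293 A_ack=2000 B_seq=2358 B_ack=293
After event 4: A_seq=293 A_ack=2358 B_seq=2358 B_ack=293
After event 5: A_seq=293 A_ack=2358 B_seq=2358 B_ack=293
After event 6: A_seq=293 A_ack=2358 B_seq=2358 B_ack=293
After event 7: A_seq=333 A_ack=2358 B_seq=2358 B_ack=333

Answer: 333 2358 2358 333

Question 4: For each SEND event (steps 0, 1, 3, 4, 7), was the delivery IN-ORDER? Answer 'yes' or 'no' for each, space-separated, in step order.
Step 0: SEND seq=0 -> in-order
Step 1: SEND seq=120 -> in-order
Step 3: SEND seq=2199 -> out-of-order
Step 4: SEND seq=2000 -> in-order
Step 7: SEND seq=293 -> in-order

Answer: yes yes no yes yes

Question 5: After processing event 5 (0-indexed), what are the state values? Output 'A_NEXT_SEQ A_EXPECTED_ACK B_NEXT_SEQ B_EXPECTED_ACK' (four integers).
After event 0: A_seq=120 A_ack=2000 B_seq=2000 B_ack=120
After event 1: A_seq=293 A_ack=2000 B_seq=2000 B_ack=293
After event 2: A_seq=293 A_ack=2000 B_seq=2199 B_ack=293
After event 3: A_seq=293 A_ack=2000 B_seq=2358 B_ack=293
After event 4: A_seq=293 A_ack=2358 B_seq=2358 B_ack=293
After event 5: A_seq=293 A_ack=2358 B_seq=2358 B_ack=293

293 2358 2358 293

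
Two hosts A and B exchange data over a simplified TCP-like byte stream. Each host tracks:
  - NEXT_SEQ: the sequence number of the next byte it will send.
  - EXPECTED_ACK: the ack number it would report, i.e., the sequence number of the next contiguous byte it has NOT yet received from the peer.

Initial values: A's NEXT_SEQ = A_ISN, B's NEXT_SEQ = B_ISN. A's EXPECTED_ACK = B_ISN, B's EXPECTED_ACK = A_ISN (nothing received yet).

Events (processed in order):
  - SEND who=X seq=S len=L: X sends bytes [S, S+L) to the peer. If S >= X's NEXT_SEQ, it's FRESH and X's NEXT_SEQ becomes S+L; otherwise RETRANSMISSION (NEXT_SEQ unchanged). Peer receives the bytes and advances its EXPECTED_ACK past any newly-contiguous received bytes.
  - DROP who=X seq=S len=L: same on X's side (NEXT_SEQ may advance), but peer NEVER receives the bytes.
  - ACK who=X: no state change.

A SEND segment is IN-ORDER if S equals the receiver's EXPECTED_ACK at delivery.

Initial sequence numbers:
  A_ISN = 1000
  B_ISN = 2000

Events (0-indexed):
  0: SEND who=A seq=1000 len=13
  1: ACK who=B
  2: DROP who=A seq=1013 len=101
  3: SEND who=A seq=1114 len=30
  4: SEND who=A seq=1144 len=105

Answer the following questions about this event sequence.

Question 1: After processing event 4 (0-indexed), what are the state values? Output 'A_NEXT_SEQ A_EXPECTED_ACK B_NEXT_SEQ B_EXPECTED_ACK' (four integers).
After event 0: A_seq=1013 A_ack=2000 B_seq=2000 B_ack=1013
After event 1: A_seq=1013 A_ack=2000 B_seq=2000 B_ack=1013
After event 2: A_seq=1114 A_ack=2000 B_seq=2000 B_ack=1013
After event 3: A_seq=1144 A_ack=2000 B_seq=2000 B_ack=1013
After event 4: A_seq=1249 A_ack=2000 B_seq=2000 B_ack=1013

1249 2000 2000 1013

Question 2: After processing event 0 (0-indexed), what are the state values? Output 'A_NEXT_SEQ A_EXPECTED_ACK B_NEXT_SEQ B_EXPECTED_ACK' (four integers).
After event 0: A_seq=1013 A_ack=2000 B_seq=2000 B_ack=1013

1013 2000 2000 1013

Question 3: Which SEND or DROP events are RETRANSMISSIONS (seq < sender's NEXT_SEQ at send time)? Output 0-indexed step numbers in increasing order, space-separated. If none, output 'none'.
Step 0: SEND seq=1000 -> fresh
Step 2: DROP seq=1013 -> fresh
Step 3: SEND seq=1114 -> fresh
Step 4: SEND seq=1144 -> fresh

Answer: none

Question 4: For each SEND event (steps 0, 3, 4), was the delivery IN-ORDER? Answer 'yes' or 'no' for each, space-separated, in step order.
Answer: yes no no

Derivation:
Step 0: SEND seq=1000 -> in-order
Step 3: SEND seq=1114 -> out-of-order
Step 4: SEND seq=1144 -> out-of-order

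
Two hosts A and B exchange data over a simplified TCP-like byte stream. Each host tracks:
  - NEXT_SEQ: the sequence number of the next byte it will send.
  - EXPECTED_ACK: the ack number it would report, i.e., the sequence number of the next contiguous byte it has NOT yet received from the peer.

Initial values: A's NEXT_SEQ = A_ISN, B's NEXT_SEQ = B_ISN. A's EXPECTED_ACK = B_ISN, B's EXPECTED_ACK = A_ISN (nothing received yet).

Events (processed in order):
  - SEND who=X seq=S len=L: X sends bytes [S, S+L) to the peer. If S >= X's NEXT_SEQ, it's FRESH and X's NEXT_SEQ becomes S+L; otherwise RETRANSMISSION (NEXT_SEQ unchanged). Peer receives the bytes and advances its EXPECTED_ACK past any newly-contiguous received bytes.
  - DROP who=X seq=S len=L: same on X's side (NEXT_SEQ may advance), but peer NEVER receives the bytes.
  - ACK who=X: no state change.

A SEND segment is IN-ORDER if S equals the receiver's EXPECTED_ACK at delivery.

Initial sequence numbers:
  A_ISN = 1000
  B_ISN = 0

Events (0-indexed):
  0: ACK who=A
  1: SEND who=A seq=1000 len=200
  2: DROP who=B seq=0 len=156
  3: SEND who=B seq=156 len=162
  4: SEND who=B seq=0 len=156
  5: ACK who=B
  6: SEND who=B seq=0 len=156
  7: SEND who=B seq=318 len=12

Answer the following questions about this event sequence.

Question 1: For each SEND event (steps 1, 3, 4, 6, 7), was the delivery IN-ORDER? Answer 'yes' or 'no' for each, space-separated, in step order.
Answer: yes no yes no yes

Derivation:
Step 1: SEND seq=1000 -> in-order
Step 3: SEND seq=156 -> out-of-order
Step 4: SEND seq=0 -> in-order
Step 6: SEND seq=0 -> out-of-order
Step 7: SEND seq=318 -> in-order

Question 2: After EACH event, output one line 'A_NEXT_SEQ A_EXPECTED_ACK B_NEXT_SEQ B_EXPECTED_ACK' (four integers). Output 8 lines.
1000 0 0 1000
1200 0 0 1200
1200 0 156 1200
1200 0 318 1200
1200 318 318 1200
1200 318 318 1200
1200 318 318 1200
1200 330 330 1200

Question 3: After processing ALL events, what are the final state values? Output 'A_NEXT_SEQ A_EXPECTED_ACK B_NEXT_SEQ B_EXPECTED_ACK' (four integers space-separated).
After event 0: A_seq=1000 A_ack=0 B_seq=0 B_ack=1000
After event 1: A_seq=1200 A_ack=0 B_seq=0 B_ack=1200
After event 2: A_seq=1200 A_ack=0 B_seq=156 B_ack=1200
After event 3: A_seq=1200 A_ack=0 B_seq=318 B_ack=1200
After event 4: A_seq=1200 A_ack=318 B_seq=318 B_ack=1200
After event 5: A_seq=1200 A_ack=318 B_seq=318 B_ack=1200
After event 6: A_seq=1200 A_ack=318 B_seq=318 B_ack=1200
After event 7: A_seq=1200 A_ack=330 B_seq=330 B_ack=1200

Answer: 1200 330 330 1200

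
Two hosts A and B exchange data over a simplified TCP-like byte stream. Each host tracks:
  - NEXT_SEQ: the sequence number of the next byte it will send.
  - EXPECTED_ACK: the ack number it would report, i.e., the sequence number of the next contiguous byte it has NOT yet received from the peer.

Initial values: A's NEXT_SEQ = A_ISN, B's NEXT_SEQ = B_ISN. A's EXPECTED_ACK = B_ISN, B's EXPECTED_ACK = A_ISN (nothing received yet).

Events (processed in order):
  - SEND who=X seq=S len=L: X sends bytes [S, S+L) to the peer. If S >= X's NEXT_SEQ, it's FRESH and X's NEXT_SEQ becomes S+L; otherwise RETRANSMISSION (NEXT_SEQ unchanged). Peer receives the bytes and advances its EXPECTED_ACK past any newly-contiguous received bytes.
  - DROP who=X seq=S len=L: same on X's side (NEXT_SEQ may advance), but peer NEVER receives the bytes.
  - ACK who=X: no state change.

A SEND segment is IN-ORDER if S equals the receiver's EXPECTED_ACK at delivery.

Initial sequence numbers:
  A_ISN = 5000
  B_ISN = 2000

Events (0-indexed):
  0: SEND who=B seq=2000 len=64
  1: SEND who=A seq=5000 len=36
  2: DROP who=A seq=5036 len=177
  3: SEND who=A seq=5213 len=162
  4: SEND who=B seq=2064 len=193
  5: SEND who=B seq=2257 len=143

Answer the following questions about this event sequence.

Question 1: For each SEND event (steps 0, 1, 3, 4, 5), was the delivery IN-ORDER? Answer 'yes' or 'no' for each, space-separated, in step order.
Step 0: SEND seq=2000 -> in-order
Step 1: SEND seq=5000 -> in-order
Step 3: SEND seq=5213 -> out-of-order
Step 4: SEND seq=2064 -> in-order
Step 5: SEND seq=2257 -> in-order

Answer: yes yes no yes yes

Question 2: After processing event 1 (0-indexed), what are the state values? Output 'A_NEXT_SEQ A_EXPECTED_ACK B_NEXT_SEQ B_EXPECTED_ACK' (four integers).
After event 0: A_seq=5000 A_ack=2064 B_seq=2064 B_ack=5000
After event 1: A_seq=5036 A_ack=2064 B_seq=2064 B_ack=5036

5036 2064 2064 5036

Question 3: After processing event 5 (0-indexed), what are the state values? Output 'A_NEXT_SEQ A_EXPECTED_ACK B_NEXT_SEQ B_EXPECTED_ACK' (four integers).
After event 0: A_seq=5000 A_ack=2064 B_seq=2064 B_ack=5000
After event 1: A_seq=5036 A_ack=2064 B_seq=2064 B_ack=5036
After event 2: A_seq=5213 A_ack=2064 B_seq=2064 B_ack=5036
After event 3: A_seq=5375 A_ack=2064 B_seq=2064 B_ack=5036
After event 4: A_seq=5375 A_ack=2257 B_seq=2257 B_ack=5036
After event 5: A_seq=5375 A_ack=2400 B_seq=2400 B_ack=5036

5375 2400 2400 5036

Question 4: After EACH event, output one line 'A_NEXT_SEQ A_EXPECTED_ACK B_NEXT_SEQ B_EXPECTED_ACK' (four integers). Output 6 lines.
5000 2064 2064 5000
5036 2064 2064 5036
5213 2064 2064 5036
5375 2064 2064 5036
5375 2257 2257 5036
5375 2400 2400 5036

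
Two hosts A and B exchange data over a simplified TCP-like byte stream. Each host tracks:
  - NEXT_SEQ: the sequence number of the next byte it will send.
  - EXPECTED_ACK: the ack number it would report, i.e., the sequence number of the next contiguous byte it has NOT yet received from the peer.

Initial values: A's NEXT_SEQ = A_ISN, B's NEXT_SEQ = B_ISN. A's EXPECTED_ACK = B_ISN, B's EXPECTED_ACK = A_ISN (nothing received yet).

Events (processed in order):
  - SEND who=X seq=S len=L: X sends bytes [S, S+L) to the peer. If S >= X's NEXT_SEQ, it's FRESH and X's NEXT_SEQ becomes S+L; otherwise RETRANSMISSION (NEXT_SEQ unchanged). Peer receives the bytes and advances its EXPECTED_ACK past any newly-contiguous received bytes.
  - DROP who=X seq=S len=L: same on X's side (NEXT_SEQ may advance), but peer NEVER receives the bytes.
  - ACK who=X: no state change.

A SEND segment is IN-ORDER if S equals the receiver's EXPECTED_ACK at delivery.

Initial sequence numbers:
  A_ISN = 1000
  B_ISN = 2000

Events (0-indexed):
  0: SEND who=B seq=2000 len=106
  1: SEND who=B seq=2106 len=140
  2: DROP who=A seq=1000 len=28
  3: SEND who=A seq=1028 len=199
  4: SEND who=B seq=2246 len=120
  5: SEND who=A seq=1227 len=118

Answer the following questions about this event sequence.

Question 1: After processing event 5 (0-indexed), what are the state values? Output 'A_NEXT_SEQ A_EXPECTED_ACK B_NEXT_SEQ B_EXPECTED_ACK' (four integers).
After event 0: A_seq=1000 A_ack=2106 B_seq=2106 B_ack=1000
After event 1: A_seq=1000 A_ack=2246 B_seq=2246 B_ack=1000
After event 2: A_seq=1028 A_ack=2246 B_seq=2246 B_ack=1000
After event 3: A_seq=1227 A_ack=2246 B_seq=2246 B_ack=1000
After event 4: A_seq=1227 A_ack=2366 B_seq=2366 B_ack=1000
After event 5: A_seq=1345 A_ack=2366 B_seq=2366 B_ack=1000

1345 2366 2366 1000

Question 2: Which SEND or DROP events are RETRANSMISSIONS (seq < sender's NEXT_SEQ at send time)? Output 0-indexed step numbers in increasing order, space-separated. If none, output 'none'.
Answer: none

Derivation:
Step 0: SEND seq=2000 -> fresh
Step 1: SEND seq=2106 -> fresh
Step 2: DROP seq=1000 -> fresh
Step 3: SEND seq=1028 -> fresh
Step 4: SEND seq=2246 -> fresh
Step 5: SEND seq=1227 -> fresh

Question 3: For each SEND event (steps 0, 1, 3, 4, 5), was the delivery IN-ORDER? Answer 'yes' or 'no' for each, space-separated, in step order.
Answer: yes yes no yes no

Derivation:
Step 0: SEND seq=2000 -> in-order
Step 1: SEND seq=2106 -> in-order
Step 3: SEND seq=1028 -> out-of-order
Step 4: SEND seq=2246 -> in-order
Step 5: SEND seq=1227 -> out-of-order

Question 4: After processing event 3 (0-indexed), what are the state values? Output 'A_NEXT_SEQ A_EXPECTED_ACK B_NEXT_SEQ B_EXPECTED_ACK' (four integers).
After event 0: A_seq=1000 A_ack=2106 B_seq=2106 B_ack=1000
After event 1: A_seq=1000 A_ack=2246 B_seq=2246 B_ack=1000
After event 2: A_seq=1028 A_ack=2246 B_seq=2246 B_ack=1000
After event 3: A_seq=1227 A_ack=2246 B_seq=2246 B_ack=1000

1227 2246 2246 1000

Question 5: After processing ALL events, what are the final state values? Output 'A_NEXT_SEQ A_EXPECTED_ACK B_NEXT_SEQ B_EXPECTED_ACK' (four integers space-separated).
Answer: 1345 2366 2366 1000

Derivation:
After event 0: A_seq=1000 A_ack=2106 B_seq=2106 B_ack=1000
After event 1: A_seq=1000 A_ack=2246 B_seq=2246 B_ack=1000
After event 2: A_seq=1028 A_ack=2246 B_seq=2246 B_ack=1000
After event 3: A_seq=1227 A_ack=2246 B_seq=2246 B_ack=1000
After event 4: A_seq=1227 A_ack=2366 B_seq=2366 B_ack=1000
After event 5: A_seq=1345 A_ack=2366 B_seq=2366 B_ack=1000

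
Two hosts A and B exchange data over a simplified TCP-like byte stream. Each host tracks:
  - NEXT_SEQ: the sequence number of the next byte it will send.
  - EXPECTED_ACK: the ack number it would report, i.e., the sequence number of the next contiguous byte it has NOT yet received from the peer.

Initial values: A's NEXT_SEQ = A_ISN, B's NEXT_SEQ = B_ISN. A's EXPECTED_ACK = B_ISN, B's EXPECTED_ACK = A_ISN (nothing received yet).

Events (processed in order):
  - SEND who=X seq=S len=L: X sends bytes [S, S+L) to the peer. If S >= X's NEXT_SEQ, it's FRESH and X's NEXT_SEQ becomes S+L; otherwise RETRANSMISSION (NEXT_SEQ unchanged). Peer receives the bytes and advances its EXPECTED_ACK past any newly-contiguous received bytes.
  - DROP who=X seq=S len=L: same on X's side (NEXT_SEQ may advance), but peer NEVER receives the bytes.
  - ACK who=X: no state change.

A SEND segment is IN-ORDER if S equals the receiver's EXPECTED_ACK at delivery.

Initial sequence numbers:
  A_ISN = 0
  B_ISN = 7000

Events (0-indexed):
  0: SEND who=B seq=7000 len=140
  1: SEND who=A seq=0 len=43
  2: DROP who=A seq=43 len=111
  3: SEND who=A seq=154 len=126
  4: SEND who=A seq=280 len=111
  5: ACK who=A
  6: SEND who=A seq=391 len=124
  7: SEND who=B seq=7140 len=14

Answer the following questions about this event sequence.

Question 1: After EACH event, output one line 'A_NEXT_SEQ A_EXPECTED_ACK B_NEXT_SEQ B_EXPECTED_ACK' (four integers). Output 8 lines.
0 7140 7140 0
43 7140 7140 43
154 7140 7140 43
280 7140 7140 43
391 7140 7140 43
391 7140 7140 43
515 7140 7140 43
515 7154 7154 43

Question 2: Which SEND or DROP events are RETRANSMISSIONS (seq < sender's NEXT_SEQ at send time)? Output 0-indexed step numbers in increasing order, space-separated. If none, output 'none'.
Step 0: SEND seq=7000 -> fresh
Step 1: SEND seq=0 -> fresh
Step 2: DROP seq=43 -> fresh
Step 3: SEND seq=154 -> fresh
Step 4: SEND seq=280 -> fresh
Step 6: SEND seq=391 -> fresh
Step 7: SEND seq=7140 -> fresh

Answer: none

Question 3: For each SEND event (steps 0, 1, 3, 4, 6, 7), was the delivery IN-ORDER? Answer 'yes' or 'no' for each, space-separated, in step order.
Step 0: SEND seq=7000 -> in-order
Step 1: SEND seq=0 -> in-order
Step 3: SEND seq=154 -> out-of-order
Step 4: SEND seq=280 -> out-of-order
Step 6: SEND seq=391 -> out-of-order
Step 7: SEND seq=7140 -> in-order

Answer: yes yes no no no yes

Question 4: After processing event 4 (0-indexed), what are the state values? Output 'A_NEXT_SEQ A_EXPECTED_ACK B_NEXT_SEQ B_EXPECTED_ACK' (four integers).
After event 0: A_seq=0 A_ack=7140 B_seq=7140 B_ack=0
After event 1: A_seq=43 A_ack=7140 B_seq=7140 B_ack=43
After event 2: A_seq=154 A_ack=7140 B_seq=7140 B_ack=43
After event 3: A_seq=280 A_ack=7140 B_seq=7140 B_ack=43
After event 4: A_seq=391 A_ack=7140 B_seq=7140 B_ack=43

391 7140 7140 43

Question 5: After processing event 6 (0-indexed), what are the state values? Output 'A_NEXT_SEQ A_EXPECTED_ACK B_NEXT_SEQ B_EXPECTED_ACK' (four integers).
After event 0: A_seq=0 A_ack=7140 B_seq=7140 B_ack=0
After event 1: A_seq=43 A_ack=7140 B_seq=7140 B_ack=43
After event 2: A_seq=154 A_ack=7140 B_seq=7140 B_ack=43
After event 3: A_seq=280 A_ack=7140 B_seq=7140 B_ack=43
After event 4: A_seq=391 A_ack=7140 B_seq=7140 B_ack=43
After event 5: A_seq=391 A_ack=7140 B_seq=7140 B_ack=43
After event 6: A_seq=515 A_ack=7140 B_seq=7140 B_ack=43

515 7140 7140 43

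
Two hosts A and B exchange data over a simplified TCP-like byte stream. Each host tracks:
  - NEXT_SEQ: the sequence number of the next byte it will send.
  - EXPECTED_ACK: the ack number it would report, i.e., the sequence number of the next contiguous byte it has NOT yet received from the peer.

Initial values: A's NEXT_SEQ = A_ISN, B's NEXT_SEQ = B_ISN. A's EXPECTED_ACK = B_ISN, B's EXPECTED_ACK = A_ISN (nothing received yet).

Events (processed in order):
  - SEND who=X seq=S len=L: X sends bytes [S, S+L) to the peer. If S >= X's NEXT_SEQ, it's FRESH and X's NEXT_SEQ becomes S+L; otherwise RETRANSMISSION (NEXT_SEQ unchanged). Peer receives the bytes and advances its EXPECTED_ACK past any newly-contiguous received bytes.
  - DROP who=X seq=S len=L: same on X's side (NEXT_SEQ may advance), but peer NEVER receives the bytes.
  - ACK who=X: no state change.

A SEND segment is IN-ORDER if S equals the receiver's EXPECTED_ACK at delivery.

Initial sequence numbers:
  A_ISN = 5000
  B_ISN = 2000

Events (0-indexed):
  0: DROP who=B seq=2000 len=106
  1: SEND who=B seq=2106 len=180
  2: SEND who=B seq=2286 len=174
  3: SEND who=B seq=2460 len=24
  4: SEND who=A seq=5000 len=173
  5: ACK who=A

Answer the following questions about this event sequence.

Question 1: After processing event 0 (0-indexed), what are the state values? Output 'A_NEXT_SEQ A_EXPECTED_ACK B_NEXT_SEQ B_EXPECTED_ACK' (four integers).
After event 0: A_seq=5000 A_ack=2000 B_seq=2106 B_ack=5000

5000 2000 2106 5000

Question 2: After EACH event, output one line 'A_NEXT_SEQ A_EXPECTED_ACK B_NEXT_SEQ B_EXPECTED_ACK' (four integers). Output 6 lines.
5000 2000 2106 5000
5000 2000 2286 5000
5000 2000 2460 5000
5000 2000 2484 5000
5173 2000 2484 5173
5173 2000 2484 5173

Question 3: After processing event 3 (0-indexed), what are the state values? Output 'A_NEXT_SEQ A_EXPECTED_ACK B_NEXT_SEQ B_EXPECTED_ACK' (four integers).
After event 0: A_seq=5000 A_ack=2000 B_seq=2106 B_ack=5000
After event 1: A_seq=5000 A_ack=2000 B_seq=2286 B_ack=5000
After event 2: A_seq=5000 A_ack=2000 B_seq=2460 B_ack=5000
After event 3: A_seq=5000 A_ack=2000 B_seq=2484 B_ack=5000

5000 2000 2484 5000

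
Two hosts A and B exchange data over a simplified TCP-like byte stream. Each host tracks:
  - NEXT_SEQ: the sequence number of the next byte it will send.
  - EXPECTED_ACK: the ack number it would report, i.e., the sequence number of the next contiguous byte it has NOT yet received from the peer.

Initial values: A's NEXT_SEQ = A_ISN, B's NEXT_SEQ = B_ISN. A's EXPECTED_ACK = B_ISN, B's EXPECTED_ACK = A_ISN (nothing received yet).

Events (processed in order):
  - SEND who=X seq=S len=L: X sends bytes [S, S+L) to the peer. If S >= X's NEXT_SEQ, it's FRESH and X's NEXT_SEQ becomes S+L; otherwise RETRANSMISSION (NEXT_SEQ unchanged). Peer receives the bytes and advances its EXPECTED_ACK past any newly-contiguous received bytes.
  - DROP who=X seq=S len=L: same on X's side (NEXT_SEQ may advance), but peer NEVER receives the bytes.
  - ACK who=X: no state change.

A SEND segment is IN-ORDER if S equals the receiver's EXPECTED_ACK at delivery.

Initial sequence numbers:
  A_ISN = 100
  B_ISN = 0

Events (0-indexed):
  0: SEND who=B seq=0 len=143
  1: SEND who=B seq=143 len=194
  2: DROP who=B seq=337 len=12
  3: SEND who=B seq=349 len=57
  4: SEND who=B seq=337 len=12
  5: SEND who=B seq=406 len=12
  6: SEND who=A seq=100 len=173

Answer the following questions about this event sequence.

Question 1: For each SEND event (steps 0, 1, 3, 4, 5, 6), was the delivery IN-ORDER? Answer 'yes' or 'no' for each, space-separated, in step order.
Step 0: SEND seq=0 -> in-order
Step 1: SEND seq=143 -> in-order
Step 3: SEND seq=349 -> out-of-order
Step 4: SEND seq=337 -> in-order
Step 5: SEND seq=406 -> in-order
Step 6: SEND seq=100 -> in-order

Answer: yes yes no yes yes yes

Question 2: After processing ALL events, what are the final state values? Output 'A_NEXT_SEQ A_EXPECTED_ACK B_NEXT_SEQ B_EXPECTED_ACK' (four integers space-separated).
Answer: 273 418 418 273

Derivation:
After event 0: A_seq=100 A_ack=143 B_seq=143 B_ack=100
After event 1: A_seq=100 A_ack=337 B_seq=337 B_ack=100
After event 2: A_seq=100 A_ack=337 B_seq=349 B_ack=100
After event 3: A_seq=100 A_ack=337 B_seq=406 B_ack=100
After event 4: A_seq=100 A_ack=406 B_seq=406 B_ack=100
After event 5: A_seq=100 A_ack=418 B_seq=418 B_ack=100
After event 6: A_seq=273 A_ack=418 B_seq=418 B_ack=273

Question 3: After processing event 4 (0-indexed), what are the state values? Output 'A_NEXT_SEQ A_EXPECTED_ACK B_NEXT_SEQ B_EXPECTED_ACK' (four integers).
After event 0: A_seq=100 A_ack=143 B_seq=143 B_ack=100
After event 1: A_seq=100 A_ack=337 B_seq=337 B_ack=100
After event 2: A_seq=100 A_ack=337 B_seq=349 B_ack=100
After event 3: A_seq=100 A_ack=337 B_seq=406 B_ack=100
After event 4: A_seq=100 A_ack=406 B_seq=406 B_ack=100

100 406 406 100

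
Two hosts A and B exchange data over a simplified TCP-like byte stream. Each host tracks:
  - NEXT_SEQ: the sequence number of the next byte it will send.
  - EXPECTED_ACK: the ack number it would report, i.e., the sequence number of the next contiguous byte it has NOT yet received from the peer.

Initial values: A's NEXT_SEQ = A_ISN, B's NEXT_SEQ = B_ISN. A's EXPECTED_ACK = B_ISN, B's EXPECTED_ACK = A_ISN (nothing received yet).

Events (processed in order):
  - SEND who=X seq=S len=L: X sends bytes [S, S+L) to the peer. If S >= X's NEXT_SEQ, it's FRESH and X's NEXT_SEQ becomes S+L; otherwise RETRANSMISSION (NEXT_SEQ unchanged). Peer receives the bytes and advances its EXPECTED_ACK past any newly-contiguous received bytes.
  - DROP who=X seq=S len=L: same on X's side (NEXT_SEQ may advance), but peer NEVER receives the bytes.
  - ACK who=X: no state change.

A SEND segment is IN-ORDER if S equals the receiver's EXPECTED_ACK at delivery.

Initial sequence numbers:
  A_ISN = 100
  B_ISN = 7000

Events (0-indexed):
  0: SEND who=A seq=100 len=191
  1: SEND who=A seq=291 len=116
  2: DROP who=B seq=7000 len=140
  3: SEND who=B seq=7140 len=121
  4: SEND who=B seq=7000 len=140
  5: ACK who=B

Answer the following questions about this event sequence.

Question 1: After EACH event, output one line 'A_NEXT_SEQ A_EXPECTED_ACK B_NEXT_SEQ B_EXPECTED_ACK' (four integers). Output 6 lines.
291 7000 7000 291
407 7000 7000 407
407 7000 7140 407
407 7000 7261 407
407 7261 7261 407
407 7261 7261 407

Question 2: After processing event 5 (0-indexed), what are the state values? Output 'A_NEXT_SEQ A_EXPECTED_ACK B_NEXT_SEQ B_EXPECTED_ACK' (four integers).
After event 0: A_seq=291 A_ack=7000 B_seq=7000 B_ack=291
After event 1: A_seq=407 A_ack=7000 B_seq=7000 B_ack=407
After event 2: A_seq=407 A_ack=7000 B_seq=7140 B_ack=407
After event 3: A_seq=407 A_ack=7000 B_seq=7261 B_ack=407
After event 4: A_seq=407 A_ack=7261 B_seq=7261 B_ack=407
After event 5: A_seq=407 A_ack=7261 B_seq=7261 B_ack=407

407 7261 7261 407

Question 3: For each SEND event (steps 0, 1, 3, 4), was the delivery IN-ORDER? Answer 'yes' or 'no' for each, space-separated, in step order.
Step 0: SEND seq=100 -> in-order
Step 1: SEND seq=291 -> in-order
Step 3: SEND seq=7140 -> out-of-order
Step 4: SEND seq=7000 -> in-order

Answer: yes yes no yes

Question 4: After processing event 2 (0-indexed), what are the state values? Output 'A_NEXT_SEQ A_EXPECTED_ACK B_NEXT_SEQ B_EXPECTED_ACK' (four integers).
After event 0: A_seq=291 A_ack=7000 B_seq=7000 B_ack=291
After event 1: A_seq=407 A_ack=7000 B_seq=7000 B_ack=407
After event 2: A_seq=407 A_ack=7000 B_seq=7140 B_ack=407

407 7000 7140 407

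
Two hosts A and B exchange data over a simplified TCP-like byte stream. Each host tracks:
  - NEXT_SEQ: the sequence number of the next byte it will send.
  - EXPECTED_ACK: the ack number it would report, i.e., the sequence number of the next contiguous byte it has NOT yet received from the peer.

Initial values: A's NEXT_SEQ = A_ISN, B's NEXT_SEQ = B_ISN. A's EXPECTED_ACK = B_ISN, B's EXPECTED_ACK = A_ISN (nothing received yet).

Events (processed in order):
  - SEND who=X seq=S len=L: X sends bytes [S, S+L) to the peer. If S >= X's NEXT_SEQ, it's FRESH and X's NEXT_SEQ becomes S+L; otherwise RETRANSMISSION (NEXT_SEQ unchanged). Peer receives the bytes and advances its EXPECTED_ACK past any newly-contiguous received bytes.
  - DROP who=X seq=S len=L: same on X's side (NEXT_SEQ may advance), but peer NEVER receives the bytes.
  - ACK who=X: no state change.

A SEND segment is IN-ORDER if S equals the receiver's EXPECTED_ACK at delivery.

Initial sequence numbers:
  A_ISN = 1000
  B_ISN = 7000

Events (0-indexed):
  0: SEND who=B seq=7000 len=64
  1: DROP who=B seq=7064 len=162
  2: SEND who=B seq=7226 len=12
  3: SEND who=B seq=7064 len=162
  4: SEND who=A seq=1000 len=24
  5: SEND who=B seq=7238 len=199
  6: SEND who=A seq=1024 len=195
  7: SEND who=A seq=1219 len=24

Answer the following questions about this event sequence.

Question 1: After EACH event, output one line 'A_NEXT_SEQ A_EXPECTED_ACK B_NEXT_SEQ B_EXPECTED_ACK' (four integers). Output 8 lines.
1000 7064 7064 1000
1000 7064 7226 1000
1000 7064 7238 1000
1000 7238 7238 1000
1024 7238 7238 1024
1024 7437 7437 1024
1219 7437 7437 1219
1243 7437 7437 1243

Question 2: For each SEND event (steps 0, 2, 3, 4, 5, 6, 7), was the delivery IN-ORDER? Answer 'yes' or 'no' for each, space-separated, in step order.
Answer: yes no yes yes yes yes yes

Derivation:
Step 0: SEND seq=7000 -> in-order
Step 2: SEND seq=7226 -> out-of-order
Step 3: SEND seq=7064 -> in-order
Step 4: SEND seq=1000 -> in-order
Step 5: SEND seq=7238 -> in-order
Step 6: SEND seq=1024 -> in-order
Step 7: SEND seq=1219 -> in-order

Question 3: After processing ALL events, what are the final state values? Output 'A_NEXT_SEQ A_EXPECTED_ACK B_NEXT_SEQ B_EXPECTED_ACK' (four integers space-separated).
After event 0: A_seq=1000 A_ack=7064 B_seq=7064 B_ack=1000
After event 1: A_seq=1000 A_ack=7064 B_seq=7226 B_ack=1000
After event 2: A_seq=1000 A_ack=7064 B_seq=7238 B_ack=1000
After event 3: A_seq=1000 A_ack=7238 B_seq=7238 B_ack=1000
After event 4: A_seq=1024 A_ack=7238 B_seq=7238 B_ack=1024
After event 5: A_seq=1024 A_ack=7437 B_seq=7437 B_ack=1024
After event 6: A_seq=1219 A_ack=7437 B_seq=7437 B_ack=1219
After event 7: A_seq=1243 A_ack=7437 B_seq=7437 B_ack=1243

Answer: 1243 7437 7437 1243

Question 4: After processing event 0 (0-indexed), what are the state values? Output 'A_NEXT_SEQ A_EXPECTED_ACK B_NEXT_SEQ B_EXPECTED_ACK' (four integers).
After event 0: A_seq=1000 A_ack=7064 B_seq=7064 B_ack=1000

1000 7064 7064 1000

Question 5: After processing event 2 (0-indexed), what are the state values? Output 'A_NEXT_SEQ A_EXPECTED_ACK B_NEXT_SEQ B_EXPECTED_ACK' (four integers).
After event 0: A_seq=1000 A_ack=7064 B_seq=7064 B_ack=1000
After event 1: A_seq=1000 A_ack=7064 B_seq=7226 B_ack=1000
After event 2: A_seq=1000 A_ack=7064 B_seq=7238 B_ack=1000

1000 7064 7238 1000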